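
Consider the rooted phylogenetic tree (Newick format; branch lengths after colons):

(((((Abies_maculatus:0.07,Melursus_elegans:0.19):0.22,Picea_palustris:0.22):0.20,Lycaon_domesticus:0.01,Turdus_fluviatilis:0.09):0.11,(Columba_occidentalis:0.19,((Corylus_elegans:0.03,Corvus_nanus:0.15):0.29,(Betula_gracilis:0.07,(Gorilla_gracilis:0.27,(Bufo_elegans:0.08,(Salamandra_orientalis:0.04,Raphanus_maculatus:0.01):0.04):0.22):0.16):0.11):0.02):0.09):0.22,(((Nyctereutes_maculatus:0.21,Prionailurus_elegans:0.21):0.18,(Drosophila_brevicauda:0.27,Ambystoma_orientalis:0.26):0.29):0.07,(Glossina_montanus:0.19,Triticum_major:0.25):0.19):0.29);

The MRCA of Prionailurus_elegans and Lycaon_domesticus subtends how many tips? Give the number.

The MRCA of Prionailurus_elegans and Lycaon_domesticus is the root, so the clade is the entire tree.
That clade contains 19 terminal taxa: Abies_maculatus, Ambystoma_orientalis, Betula_gracilis, Bufo_elegans, Columba_occidentalis, Corvus_nanus, Corylus_elegans, Drosophila_brevicauda, Glossina_montanus, Gorilla_gracilis, Lycaon_domesticus, Melursus_elegans, Nyctereutes_maculatus, Picea_palustris, Prionailurus_elegans, Raphanus_maculatus, Salamandra_orientalis, Triticum_major, Turdus_fluviatilis.

19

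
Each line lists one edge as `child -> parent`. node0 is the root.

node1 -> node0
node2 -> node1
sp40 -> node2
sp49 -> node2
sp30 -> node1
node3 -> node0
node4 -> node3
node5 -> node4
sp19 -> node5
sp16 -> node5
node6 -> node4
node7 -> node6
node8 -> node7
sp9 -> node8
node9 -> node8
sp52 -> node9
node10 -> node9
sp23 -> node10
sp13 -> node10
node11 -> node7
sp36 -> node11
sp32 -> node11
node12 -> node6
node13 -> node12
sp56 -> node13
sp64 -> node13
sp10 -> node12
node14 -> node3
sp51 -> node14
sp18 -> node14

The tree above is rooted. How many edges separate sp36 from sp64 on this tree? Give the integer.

6

The MRCA of sp36 and sp64 is the node subtending (((sp9,(sp52,(sp23,sp13))),(sp36,sp32)),((sp56,sp64),sp10)).
From sp36 up to that node: 3 branches. From sp64 up to the same node: 3 branches. Total: 3 + 3 = 6.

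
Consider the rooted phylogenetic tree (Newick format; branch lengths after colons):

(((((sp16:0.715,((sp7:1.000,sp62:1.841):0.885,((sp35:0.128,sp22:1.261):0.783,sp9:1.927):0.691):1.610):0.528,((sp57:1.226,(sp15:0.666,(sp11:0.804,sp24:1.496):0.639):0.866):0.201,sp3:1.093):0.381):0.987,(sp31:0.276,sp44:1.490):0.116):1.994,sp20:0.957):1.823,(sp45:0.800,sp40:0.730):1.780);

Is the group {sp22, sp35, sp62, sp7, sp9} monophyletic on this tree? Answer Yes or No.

The most recent common ancestor of these taxa subtends ((sp7,sp62),((sp35,sp22),sp9)).
That clade has exactly 5 tips — every listed taxon and nothing else — so the group is monophyletic.

Yes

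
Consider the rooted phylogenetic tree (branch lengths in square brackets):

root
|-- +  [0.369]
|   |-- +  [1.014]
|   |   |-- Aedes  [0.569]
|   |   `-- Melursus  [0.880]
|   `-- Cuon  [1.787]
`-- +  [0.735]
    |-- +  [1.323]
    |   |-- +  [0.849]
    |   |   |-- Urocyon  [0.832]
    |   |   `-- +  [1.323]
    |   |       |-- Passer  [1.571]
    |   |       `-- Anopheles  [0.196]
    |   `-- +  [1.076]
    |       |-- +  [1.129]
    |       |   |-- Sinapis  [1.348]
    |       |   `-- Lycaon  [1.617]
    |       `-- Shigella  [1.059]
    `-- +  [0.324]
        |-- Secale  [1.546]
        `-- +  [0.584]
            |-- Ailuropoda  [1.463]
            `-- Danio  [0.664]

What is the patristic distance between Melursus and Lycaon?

The path runs Melursus → … → MRCA → … → Lycaon; the MRCA is the root of the tree.
Branch lengths along that path: 0.880 + 1.014 + 0.369 + 0.735 + 1.323 + 1.076 + 1.129 + 1.617 = 8.143.

8.143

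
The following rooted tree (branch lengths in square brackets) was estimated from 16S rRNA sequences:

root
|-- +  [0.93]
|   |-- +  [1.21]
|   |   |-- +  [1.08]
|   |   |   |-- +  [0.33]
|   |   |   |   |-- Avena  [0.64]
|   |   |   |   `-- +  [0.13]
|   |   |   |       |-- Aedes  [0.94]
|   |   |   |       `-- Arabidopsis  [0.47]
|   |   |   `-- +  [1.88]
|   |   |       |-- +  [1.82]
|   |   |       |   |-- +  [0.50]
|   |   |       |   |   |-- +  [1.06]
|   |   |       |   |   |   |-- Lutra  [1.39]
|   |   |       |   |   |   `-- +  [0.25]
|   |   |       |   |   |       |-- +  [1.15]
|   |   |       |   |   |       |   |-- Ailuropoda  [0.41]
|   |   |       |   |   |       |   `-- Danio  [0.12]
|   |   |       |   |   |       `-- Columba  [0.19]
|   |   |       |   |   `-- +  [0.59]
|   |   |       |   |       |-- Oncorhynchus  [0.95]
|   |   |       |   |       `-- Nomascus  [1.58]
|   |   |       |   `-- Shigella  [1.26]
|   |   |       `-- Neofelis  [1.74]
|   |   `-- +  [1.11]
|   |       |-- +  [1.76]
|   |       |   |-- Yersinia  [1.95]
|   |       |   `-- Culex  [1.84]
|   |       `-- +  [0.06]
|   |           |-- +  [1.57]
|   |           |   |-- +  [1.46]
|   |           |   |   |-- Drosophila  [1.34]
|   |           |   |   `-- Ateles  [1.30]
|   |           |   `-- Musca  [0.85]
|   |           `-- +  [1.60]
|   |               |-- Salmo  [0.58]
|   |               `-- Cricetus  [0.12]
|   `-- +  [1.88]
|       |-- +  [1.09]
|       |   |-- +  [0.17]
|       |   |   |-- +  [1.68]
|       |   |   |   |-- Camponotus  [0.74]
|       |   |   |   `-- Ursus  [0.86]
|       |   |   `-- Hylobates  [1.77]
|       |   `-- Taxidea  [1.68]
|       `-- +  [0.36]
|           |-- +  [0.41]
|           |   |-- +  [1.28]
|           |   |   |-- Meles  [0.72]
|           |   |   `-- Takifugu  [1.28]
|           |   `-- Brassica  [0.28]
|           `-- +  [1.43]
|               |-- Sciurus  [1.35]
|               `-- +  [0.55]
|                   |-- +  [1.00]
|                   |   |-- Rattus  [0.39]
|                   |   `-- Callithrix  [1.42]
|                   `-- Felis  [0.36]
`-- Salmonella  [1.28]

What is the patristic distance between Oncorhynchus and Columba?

The path runs Oncorhynchus → … → MRCA → … → Columba; the MRCA is the node subtending ((Lutra,((Ailuropoda,Danio),Columba)),(Oncorhynchus,Nomascus)).
Branch lengths along that path: 0.95 + 0.59 + 1.06 + 0.25 + 0.19 = 3.04.

3.04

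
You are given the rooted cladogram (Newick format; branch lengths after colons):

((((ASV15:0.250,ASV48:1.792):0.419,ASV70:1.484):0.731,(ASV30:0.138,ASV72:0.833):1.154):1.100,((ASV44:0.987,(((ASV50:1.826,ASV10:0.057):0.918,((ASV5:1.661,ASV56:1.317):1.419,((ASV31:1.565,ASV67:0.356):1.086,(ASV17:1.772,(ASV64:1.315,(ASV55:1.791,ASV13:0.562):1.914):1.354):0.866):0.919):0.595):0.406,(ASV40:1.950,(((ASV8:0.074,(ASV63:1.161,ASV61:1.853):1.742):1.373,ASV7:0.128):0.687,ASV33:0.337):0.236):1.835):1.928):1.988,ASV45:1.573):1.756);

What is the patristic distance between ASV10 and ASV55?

The path runs ASV10 → … → MRCA → … → ASV55; the MRCA is the node subtending ((ASV50,ASV10),((ASV5,ASV56),((ASV31,ASV67),(ASV17,(ASV64,(ASV55,ASV13)))))).
Branch lengths along that path: 0.057 + 0.918 + 0.595 + 0.919 + 0.866 + 1.354 + 1.914 + 1.791 = 8.414.

8.414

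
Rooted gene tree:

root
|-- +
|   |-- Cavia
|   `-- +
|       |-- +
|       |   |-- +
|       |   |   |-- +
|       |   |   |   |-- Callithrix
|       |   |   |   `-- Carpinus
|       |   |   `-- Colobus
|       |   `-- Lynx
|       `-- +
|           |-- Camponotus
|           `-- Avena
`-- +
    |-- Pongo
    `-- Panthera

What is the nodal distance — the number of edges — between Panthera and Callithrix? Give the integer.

The MRCA of Panthera and Callithrix is the root of the tree.
From Panthera up to that node: 2 branches. From Callithrix up to the same node: 6 branches. Total: 2 + 6 = 8.

8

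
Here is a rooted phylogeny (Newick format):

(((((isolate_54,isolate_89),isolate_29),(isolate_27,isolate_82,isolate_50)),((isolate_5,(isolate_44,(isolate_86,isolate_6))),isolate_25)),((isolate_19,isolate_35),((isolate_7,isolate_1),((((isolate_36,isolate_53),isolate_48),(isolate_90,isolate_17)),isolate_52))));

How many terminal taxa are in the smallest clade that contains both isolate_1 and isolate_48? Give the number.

The MRCA of isolate_1 and isolate_48 is the node subtending ((isolate_7,isolate_1),((((isolate_36,isolate_53),isolate_48),(isolate_90,isolate_17)),isolate_52)).
That clade contains 8 terminal taxa: isolate_1, isolate_17, isolate_36, isolate_48, isolate_52, isolate_53, isolate_7, isolate_90.

8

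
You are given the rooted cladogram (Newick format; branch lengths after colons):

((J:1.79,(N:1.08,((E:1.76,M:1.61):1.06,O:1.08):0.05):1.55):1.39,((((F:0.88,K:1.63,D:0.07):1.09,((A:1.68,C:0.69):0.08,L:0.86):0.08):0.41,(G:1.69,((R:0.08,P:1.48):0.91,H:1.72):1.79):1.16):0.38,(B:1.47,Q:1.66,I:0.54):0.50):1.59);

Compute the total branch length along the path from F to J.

7.53

The path runs F → … → MRCA → … → J; the MRCA is the root of the tree.
Branch lengths along that path: 0.88 + 1.09 + 0.41 + 0.38 + 1.59 + 1.39 + 1.79 = 7.53.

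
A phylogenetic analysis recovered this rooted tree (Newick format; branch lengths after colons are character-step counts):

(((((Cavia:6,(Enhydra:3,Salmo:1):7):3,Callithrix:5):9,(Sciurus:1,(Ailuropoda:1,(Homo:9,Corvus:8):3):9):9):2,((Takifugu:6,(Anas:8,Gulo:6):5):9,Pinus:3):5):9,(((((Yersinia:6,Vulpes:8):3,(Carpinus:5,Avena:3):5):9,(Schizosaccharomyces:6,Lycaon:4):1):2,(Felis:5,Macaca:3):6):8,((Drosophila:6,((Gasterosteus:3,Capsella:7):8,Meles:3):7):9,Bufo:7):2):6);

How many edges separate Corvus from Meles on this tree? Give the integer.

11

The MRCA of Corvus and Meles is the root of the tree.
From Corvus up to that node: 6 branches. From Meles up to the same node: 5 branches. Total: 6 + 5 = 11.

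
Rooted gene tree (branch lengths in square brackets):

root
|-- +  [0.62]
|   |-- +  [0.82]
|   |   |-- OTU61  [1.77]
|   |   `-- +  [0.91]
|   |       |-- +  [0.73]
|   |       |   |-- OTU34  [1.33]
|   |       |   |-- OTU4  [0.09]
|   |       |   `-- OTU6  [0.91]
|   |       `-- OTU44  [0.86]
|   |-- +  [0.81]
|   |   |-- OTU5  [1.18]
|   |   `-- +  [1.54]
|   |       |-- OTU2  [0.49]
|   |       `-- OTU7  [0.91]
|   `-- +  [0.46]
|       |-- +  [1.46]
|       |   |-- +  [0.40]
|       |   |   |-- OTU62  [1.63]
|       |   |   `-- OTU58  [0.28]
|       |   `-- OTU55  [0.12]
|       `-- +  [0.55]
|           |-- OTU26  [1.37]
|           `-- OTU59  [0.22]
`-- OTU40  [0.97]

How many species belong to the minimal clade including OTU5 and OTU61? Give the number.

13

The MRCA of OTU5 and OTU61 is the node subtending ((OTU61,((OTU34,OTU4,OTU6),OTU44)),(OTU5,(OTU2,OTU7)),(((OTU62,OTU58),OTU55),(OTU26,OTU59))).
That clade contains 13 terminal taxa: OTU2, OTU26, OTU34, OTU4, OTU44, OTU5, OTU55, OTU58, OTU59, OTU6, OTU61, OTU62, OTU7.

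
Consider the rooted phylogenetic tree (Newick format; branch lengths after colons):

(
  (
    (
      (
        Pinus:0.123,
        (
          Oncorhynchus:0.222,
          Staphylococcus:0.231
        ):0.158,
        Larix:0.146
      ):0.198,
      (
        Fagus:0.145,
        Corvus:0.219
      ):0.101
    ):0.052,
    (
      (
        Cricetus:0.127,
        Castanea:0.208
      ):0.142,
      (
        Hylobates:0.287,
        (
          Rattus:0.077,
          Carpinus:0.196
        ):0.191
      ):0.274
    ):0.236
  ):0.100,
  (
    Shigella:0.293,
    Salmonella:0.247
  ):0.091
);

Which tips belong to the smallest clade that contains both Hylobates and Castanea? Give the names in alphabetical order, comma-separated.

Tracing Hylobates: it sits inside (Hylobates,(Rattus,Carpinus)).
Tracing Castanea: it sits inside (Cricetus,Castanea).
The smallest clade enclosing both is ((Cricetus,Castanea),(Hylobates,(Rattus,Carpinus))); the answer is its 5 terminal taxa in alphabetical order.

Carpinus, Castanea, Cricetus, Hylobates, Rattus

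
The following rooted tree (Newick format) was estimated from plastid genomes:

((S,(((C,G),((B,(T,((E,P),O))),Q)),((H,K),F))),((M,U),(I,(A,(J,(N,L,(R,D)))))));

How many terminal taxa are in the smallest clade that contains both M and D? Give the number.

The MRCA of M and D is the node subtending ((M,U),(I,(A,(J,(N,L,(R,D)))))).
That clade contains 9 terminal taxa: A, D, I, J, L, M, N, R, U.

9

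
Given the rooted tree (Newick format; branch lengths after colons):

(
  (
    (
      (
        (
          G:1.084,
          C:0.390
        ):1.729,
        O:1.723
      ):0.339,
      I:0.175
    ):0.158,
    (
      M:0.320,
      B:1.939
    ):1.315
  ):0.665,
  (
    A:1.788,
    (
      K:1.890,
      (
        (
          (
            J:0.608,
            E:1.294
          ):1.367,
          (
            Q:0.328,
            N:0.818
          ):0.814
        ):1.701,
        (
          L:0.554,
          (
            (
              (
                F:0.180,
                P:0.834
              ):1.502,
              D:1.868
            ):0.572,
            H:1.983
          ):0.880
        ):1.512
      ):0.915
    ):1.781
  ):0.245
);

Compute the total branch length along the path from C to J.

The path runs C → … → MRCA → … → J; the MRCA is the root of the tree.
Branch lengths along that path: 0.390 + 1.729 + 0.339 + 0.158 + 0.665 + 0.245 + 1.781 + 0.915 + 1.701 + 1.367 + 0.608 = 9.898.

9.898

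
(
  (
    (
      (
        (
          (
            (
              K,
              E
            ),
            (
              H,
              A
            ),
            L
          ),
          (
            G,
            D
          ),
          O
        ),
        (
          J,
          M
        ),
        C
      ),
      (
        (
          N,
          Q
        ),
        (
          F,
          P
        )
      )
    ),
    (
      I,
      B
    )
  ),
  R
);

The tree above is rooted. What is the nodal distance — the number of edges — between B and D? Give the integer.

The MRCA of B and D is the node subtending ((((((K,E),(H,A),L),(G,D),O),(J,M),C),((N,Q),(F,P))),(I,B)).
From B up to that node: 2 branches. From D up to the same node: 5 branches. Total: 2 + 5 = 7.

7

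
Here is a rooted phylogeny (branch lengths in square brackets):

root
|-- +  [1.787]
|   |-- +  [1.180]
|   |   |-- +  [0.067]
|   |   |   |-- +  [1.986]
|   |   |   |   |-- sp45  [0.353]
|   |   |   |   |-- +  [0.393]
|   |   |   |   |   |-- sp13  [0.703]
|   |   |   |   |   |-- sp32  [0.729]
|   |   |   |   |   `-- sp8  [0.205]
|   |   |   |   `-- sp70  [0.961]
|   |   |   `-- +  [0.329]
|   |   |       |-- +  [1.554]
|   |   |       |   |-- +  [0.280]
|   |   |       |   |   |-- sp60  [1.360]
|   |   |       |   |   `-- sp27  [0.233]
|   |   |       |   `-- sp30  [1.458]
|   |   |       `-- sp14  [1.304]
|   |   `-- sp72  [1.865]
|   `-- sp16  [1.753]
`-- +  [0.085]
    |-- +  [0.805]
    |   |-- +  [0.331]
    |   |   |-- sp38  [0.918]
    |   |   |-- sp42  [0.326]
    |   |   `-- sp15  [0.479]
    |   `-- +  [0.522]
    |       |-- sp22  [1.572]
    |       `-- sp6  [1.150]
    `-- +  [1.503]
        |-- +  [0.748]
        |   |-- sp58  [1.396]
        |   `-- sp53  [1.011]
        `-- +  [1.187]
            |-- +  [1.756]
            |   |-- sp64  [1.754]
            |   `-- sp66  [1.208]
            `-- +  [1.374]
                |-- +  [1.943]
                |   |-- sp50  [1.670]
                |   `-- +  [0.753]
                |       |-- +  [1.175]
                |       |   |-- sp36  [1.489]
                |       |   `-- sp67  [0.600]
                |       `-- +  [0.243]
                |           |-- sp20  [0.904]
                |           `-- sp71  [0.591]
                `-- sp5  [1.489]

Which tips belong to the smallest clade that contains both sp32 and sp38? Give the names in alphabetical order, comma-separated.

sp13, sp14, sp15, sp16, sp20, sp22, sp27, sp30, sp32, sp36, sp38, sp42, sp45, sp5, sp50, sp53, sp58, sp6, sp60, sp64, sp66, sp67, sp70, sp71, sp72, sp8

Tracing sp32: it sits inside (sp13,sp32,sp8).
Tracing sp38: it sits inside (sp38,sp42,sp15).
The smallest clade enclosing both is the whole tree (their MRCA is the root), so the answer is all 26 tips in alphabetical order.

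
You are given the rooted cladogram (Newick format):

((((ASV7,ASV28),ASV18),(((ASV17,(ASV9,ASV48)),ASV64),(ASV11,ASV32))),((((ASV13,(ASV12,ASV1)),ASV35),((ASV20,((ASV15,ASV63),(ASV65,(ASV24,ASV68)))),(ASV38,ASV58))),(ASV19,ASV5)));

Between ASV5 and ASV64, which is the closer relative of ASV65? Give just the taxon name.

The MRCA of ASV65 and ASV5 subtends ((((ASV13,(ASV12,ASV1)),ASV35),((ASV20,((ASV15,ASV63),(ASV65,(ASV24,ASV68)))),(ASV38,ASV58))),(ASV19,ASV5)) (14 taxa).
The MRCA of ASV65 and ASV64 is the root, subtending the entire tree (23 taxa).
The first is nested inside the second, so ASV65 shares a more recent common ancestor with ASV5.

ASV5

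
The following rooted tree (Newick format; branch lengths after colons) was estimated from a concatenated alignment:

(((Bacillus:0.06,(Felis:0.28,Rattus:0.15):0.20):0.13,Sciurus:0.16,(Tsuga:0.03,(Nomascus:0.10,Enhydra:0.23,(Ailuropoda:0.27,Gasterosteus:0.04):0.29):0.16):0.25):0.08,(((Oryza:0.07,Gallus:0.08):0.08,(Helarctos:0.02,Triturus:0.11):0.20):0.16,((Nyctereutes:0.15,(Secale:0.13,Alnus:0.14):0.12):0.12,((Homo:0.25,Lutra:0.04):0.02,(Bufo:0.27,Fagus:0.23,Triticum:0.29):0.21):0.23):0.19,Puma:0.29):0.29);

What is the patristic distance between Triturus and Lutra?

The path runs Triturus → … → MRCA → … → Lutra; the MRCA is the node subtending (((Oryza,Gallus),(Helarctos,Triturus)),((Nyctereutes,(Secale,Alnus)),((Homo,Lutra),(Bufo,Fagus,Triticum))),Puma).
Branch lengths along that path: 0.11 + 0.20 + 0.16 + 0.19 + 0.23 + 0.02 + 0.04 = 0.95.

0.95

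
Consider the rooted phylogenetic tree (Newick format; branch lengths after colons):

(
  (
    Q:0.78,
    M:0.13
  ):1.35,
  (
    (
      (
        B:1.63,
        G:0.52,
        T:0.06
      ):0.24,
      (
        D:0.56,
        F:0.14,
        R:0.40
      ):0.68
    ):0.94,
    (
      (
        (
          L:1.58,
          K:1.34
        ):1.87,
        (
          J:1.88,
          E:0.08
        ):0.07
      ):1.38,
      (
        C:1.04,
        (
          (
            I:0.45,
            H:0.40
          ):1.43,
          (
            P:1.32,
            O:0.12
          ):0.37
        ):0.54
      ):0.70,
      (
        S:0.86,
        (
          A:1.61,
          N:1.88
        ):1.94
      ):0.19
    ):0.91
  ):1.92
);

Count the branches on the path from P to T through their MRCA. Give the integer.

The MRCA of P and T is the node subtending (((B,G,T),(D,F,R)),(((L,K),(J,E)),(C,((I,H),(P,O))),(S,(A,N)))).
From P up to that node: 5 branches. From T up to the same node: 3 branches. Total: 5 + 3 = 8.

8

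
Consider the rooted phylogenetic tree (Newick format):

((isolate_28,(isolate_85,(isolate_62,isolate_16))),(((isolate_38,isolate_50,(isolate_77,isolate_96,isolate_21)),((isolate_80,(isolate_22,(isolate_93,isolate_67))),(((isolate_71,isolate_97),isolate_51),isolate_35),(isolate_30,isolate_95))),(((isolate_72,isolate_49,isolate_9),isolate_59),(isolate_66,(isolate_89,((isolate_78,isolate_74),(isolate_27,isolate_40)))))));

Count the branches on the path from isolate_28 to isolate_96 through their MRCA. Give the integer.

7

The MRCA of isolate_28 and isolate_96 is the root of the tree.
From isolate_28 up to that node: 2 branches. From isolate_96 up to the same node: 5 branches. Total: 2 + 5 = 7.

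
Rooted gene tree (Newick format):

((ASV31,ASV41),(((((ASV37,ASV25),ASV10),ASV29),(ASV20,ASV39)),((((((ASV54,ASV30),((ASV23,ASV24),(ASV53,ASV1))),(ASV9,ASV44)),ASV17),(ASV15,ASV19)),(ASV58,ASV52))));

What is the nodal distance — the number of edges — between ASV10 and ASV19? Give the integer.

8

The MRCA of ASV10 and ASV19 is the node subtending (((((ASV37,ASV25),ASV10),ASV29),(ASV20,ASV39)),((((((ASV54,ASV30),((ASV23,ASV24),(ASV53,ASV1))),(ASV9,ASV44)),ASV17),(ASV15,ASV19)),(ASV58,ASV52))).
From ASV10 up to that node: 4 branches. From ASV19 up to the same node: 4 branches. Total: 4 + 4 = 8.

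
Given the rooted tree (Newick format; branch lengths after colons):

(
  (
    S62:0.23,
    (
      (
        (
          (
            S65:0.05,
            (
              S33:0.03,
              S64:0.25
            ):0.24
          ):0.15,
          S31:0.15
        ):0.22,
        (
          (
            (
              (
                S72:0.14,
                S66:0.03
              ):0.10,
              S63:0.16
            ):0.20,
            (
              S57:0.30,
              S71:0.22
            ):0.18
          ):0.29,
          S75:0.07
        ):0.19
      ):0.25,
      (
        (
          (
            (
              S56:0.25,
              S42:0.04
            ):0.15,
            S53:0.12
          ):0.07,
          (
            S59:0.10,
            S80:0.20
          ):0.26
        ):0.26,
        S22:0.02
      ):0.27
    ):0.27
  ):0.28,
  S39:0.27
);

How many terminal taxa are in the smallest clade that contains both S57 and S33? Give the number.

10

The MRCA of S57 and S33 is the node subtending (((S65,(S33,S64)),S31),((((S72,S66),S63),(S57,S71)),S75)).
That clade contains 10 terminal taxa: S31, S33, S57, S63, S64, S65, S66, S71, S72, S75.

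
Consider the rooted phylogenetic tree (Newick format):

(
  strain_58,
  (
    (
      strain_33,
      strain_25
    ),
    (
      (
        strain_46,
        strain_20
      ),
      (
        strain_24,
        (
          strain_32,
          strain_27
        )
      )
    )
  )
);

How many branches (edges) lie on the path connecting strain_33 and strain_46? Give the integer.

5

The MRCA of strain_33 and strain_46 is the node subtending ((strain_33,strain_25),((strain_46,strain_20),(strain_24,(strain_32,strain_27)))).
From strain_33 up to that node: 2 branches. From strain_46 up to the same node: 3 branches. Total: 2 + 3 = 5.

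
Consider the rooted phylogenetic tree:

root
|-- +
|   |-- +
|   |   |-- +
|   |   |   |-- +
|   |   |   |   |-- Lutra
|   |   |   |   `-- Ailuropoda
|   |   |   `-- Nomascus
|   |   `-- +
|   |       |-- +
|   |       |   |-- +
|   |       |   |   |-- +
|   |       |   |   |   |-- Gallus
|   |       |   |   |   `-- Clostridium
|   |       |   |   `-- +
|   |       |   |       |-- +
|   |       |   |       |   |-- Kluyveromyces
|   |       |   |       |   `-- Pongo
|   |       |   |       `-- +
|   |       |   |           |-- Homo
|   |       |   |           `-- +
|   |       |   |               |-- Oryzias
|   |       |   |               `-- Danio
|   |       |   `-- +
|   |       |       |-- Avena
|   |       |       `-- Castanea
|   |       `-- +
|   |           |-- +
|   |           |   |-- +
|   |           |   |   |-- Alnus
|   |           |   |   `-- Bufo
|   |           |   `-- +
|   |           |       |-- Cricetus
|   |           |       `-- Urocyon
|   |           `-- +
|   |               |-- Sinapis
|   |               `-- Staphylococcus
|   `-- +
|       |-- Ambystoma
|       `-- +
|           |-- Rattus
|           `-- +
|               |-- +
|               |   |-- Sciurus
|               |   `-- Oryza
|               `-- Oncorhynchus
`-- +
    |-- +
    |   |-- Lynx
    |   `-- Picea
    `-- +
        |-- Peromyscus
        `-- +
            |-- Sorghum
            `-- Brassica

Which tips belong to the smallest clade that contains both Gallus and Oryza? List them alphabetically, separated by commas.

Ailuropoda, Alnus, Ambystoma, Avena, Bufo, Castanea, Clostridium, Cricetus, Danio, Gallus, Homo, Kluyveromyces, Lutra, Nomascus, Oncorhynchus, Oryza, Oryzias, Pongo, Rattus, Sciurus, Sinapis, Staphylococcus, Urocyon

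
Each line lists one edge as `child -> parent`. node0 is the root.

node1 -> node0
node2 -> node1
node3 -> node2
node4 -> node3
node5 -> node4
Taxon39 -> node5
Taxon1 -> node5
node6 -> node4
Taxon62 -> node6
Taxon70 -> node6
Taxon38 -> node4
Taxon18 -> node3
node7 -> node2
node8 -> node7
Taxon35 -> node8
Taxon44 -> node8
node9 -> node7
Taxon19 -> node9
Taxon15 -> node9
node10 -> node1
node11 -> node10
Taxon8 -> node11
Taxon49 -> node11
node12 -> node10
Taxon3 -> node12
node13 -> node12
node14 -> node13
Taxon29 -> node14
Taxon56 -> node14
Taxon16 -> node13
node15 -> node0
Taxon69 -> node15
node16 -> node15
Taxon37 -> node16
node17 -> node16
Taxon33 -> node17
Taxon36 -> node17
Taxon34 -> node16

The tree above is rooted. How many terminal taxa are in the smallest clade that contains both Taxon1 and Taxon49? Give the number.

16

The MRCA of Taxon1 and Taxon49 is the node subtending (((((Taxon39,Taxon1),(Taxon62,Taxon70),Taxon38),Taxon18),((Taxon35,Taxon44),(Taxon19,Taxon15))),((Taxon8,Taxon49),(Taxon3,((Taxon29,Taxon56),Taxon16)))).
That clade contains 16 terminal taxa: Taxon1, Taxon15, Taxon16, Taxon18, Taxon19, Taxon29, Taxon3, Taxon35, Taxon38, Taxon39, Taxon44, Taxon49, Taxon56, Taxon62, Taxon70, Taxon8.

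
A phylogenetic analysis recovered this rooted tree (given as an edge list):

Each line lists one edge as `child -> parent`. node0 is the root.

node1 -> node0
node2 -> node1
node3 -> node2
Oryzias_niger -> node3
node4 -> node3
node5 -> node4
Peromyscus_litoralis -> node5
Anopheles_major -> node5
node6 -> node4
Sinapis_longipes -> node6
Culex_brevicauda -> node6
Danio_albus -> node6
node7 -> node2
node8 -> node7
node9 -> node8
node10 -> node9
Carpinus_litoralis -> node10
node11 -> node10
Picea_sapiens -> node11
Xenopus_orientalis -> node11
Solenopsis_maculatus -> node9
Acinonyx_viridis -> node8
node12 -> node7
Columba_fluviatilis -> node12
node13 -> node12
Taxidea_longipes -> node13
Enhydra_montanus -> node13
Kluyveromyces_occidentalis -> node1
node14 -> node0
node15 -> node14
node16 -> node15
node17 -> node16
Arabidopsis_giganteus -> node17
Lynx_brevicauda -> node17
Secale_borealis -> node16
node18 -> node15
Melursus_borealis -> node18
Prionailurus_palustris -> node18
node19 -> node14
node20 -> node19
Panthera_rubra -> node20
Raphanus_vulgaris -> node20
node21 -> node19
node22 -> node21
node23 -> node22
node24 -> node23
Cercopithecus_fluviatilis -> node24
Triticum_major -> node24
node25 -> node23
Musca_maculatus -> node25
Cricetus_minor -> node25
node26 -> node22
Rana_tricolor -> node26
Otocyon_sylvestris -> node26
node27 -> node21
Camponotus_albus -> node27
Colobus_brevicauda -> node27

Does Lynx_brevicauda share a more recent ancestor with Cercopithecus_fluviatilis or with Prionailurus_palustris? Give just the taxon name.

The MRCA of Lynx_brevicauda and Prionailurus_palustris subtends (((Arabidopsis_giganteus,Lynx_brevicauda),Secale_borealis),(Melursus_borealis,Prionailurus_palustris)) (5 taxa).
The MRCA of Lynx_brevicauda and Cercopithecus_fluviatilis subtends ((((Arabidopsis_giganteus,Lynx_brevicauda),Secale_borealis),(Melursus_borealis,Prionailurus_palustris)),((Panthera_rubra,Raphanus_vulgaris),((((Cercopithecus_fluviatilis,Triticum_major),(Musca_maculatus,Cricetus_minor)),(Rana_tricolor,Otocyon_sylvestris)),(Camponotus_albus,Colobus_brevicauda)))) (15 taxa).
The first is nested inside the second, so Lynx_brevicauda shares a more recent common ancestor with Prionailurus_palustris.

Prionailurus_palustris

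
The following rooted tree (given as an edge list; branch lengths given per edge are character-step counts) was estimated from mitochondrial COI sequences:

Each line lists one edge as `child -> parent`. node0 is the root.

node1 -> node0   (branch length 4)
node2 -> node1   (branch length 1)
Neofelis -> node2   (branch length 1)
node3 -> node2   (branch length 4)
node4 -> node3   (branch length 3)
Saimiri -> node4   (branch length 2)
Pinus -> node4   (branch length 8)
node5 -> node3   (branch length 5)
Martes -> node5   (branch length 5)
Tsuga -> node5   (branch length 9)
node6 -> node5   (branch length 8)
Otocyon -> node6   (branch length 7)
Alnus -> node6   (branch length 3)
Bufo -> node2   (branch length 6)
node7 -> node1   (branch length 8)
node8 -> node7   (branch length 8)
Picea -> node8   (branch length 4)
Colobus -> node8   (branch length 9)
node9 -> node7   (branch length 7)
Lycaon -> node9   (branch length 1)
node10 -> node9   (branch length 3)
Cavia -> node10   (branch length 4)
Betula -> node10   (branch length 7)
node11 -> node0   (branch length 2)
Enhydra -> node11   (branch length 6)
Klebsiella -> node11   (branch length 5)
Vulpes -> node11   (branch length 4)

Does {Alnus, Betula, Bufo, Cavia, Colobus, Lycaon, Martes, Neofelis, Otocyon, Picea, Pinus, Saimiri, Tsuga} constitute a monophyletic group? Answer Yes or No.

Yes

The most recent common ancestor of these taxa subtends ((Neofelis,((Saimiri,Pinus),(Martes,Tsuga,(Otocyon,Alnus))),Bufo),((Picea,Colobus),(Lycaon,(Cavia,Betula)))).
That clade has exactly 13 tips — every listed taxon and nothing else — so the group is monophyletic.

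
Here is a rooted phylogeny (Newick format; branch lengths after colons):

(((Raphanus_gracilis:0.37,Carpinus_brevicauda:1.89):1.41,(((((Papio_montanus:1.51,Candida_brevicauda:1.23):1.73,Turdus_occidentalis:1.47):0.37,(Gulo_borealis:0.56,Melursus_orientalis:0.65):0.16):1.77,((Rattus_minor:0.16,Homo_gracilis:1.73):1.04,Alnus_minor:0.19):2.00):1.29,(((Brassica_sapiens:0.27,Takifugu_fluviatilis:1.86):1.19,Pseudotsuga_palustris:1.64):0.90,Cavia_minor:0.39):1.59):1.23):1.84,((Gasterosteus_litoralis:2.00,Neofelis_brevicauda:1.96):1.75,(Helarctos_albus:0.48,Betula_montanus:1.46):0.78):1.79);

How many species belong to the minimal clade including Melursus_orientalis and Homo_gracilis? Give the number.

8

The MRCA of Melursus_orientalis and Homo_gracilis is the node subtending ((((Papio_montanus,Candida_brevicauda),Turdus_occidentalis),(Gulo_borealis,Melursus_orientalis)),((Rattus_minor,Homo_gracilis),Alnus_minor)).
That clade contains 8 terminal taxa: Alnus_minor, Candida_brevicauda, Gulo_borealis, Homo_gracilis, Melursus_orientalis, Papio_montanus, Rattus_minor, Turdus_occidentalis.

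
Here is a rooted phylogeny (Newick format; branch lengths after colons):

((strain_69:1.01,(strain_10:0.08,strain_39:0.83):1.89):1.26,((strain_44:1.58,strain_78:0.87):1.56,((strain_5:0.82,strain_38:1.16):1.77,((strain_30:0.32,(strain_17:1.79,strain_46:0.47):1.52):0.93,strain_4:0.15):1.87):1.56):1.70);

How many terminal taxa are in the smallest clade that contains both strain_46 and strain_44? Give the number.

The MRCA of strain_46 and strain_44 is the node subtending ((strain_44,strain_78),((strain_5,strain_38),((strain_30,(strain_17,strain_46)),strain_4))).
That clade contains 8 terminal taxa: strain_17, strain_30, strain_38, strain_4, strain_44, strain_46, strain_5, strain_78.

8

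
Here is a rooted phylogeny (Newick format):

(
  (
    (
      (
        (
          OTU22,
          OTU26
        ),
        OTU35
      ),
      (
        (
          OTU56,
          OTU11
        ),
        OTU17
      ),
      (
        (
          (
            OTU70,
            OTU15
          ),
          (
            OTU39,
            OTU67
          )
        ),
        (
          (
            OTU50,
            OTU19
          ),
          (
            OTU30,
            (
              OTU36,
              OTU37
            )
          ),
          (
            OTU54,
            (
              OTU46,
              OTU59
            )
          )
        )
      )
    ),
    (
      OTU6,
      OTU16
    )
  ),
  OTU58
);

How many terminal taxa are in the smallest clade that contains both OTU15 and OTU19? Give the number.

The MRCA of OTU15 and OTU19 is the node subtending (((OTU70,OTU15),(OTU39,OTU67)),((OTU50,OTU19),(OTU30,(OTU36,OTU37)),(OTU54,(OTU46,OTU59)))).
That clade contains 12 terminal taxa: OTU15, OTU19, OTU30, OTU36, OTU37, OTU39, OTU46, OTU50, OTU54, OTU59, OTU67, OTU70.

12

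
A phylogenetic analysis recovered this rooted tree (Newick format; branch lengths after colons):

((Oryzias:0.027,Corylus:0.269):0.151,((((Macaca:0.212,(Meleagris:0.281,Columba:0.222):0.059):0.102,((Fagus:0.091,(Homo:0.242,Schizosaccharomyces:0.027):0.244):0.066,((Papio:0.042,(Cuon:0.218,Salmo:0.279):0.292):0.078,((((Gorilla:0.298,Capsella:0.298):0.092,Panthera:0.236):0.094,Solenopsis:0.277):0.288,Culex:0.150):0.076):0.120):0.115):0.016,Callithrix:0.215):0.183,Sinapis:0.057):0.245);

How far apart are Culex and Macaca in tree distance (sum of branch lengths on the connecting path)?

The path runs Culex → … → MRCA → … → Macaca; the MRCA is the node subtending ((Macaca,(Meleagris,Columba)),((Fagus,(Homo,Schizosaccharomyces)),((Papio,(Cuon,Salmo)),((((Gorilla,Capsella),Panthera),Solenopsis),Culex)))).
Branch lengths along that path: 0.150 + 0.076 + 0.120 + 0.115 + 0.102 + 0.212 = 0.775.

0.775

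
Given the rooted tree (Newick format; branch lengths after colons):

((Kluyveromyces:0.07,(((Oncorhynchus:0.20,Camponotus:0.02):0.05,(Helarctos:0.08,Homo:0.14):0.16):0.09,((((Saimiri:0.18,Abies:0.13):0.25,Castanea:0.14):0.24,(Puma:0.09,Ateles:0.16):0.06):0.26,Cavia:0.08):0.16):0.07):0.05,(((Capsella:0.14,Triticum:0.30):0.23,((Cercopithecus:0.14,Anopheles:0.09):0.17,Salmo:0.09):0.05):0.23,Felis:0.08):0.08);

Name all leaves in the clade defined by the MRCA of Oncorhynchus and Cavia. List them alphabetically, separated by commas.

Abies, Ateles, Camponotus, Castanea, Cavia, Helarctos, Homo, Oncorhynchus, Puma, Saimiri

Tracing Oncorhynchus: it sits inside (Oncorhynchus,Camponotus).
Tracing Cavia: it sits inside ((((Saimiri,Abies),Castanea),(Puma,Ateles)),Cavia).
The smallest clade enclosing both is (((Oncorhynchus,Camponotus),(Helarctos,Homo)),((((Saimiri,Abies),Castanea),(Puma,Ateles)),Cavia)); the answer is its 10 terminal taxa in alphabetical order.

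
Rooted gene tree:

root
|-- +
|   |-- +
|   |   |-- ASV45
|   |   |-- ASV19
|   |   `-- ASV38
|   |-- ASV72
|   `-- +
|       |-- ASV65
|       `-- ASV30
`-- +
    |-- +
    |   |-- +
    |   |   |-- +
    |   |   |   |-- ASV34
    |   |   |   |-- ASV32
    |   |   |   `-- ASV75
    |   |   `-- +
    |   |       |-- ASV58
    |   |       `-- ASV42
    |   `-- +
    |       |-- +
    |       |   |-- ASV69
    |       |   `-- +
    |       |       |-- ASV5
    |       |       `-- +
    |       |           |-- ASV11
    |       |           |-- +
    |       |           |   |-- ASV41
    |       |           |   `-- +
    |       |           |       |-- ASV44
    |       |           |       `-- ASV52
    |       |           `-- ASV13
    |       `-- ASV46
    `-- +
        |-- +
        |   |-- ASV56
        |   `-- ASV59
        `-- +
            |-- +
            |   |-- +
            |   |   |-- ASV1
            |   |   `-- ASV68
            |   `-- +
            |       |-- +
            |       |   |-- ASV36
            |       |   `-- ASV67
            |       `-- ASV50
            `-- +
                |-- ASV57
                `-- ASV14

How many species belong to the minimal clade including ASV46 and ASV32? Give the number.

13

The MRCA of ASV46 and ASV32 is the node subtending (((ASV34,ASV32,ASV75),(ASV58,ASV42)),((ASV69,(ASV5,(ASV11,(ASV41,(ASV44,ASV52)),ASV13))),ASV46)).
That clade contains 13 terminal taxa: ASV11, ASV13, ASV32, ASV34, ASV41, ASV42, ASV44, ASV46, ASV5, ASV52, ASV58, ASV69, ASV75.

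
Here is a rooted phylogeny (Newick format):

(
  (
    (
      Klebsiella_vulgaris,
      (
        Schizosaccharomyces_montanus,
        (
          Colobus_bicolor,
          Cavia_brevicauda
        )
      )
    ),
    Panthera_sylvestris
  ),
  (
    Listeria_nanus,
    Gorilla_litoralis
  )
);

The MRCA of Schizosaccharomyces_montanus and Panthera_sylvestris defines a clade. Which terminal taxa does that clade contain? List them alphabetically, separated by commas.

Cavia_brevicauda, Colobus_bicolor, Klebsiella_vulgaris, Panthera_sylvestris, Schizosaccharomyces_montanus

Tracing Schizosaccharomyces_montanus: it sits inside (Schizosaccharomyces_montanus,(Colobus_bicolor,Cavia_brevicauda)).
Tracing Panthera_sylvestris: it sits inside ((Klebsiella_vulgaris,(Schizosaccharomyces_montanus,(Colobus_bicolor,Cavia_brevicauda))),Panthera_sylvestris).
The smallest clade enclosing both is ((Klebsiella_vulgaris,(Schizosaccharomyces_montanus,(Colobus_bicolor,Cavia_brevicauda))),Panthera_sylvestris); the answer is its 5 terminal taxa in alphabetical order.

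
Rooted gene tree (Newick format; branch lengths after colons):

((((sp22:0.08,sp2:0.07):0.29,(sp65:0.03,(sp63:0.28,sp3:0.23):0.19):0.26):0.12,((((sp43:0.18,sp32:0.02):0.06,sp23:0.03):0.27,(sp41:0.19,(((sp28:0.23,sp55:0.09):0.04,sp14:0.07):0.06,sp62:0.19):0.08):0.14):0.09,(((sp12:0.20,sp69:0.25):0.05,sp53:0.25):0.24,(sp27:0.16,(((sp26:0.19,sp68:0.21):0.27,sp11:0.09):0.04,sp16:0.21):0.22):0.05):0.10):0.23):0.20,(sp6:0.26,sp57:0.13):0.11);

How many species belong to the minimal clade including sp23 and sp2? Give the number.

21

The MRCA of sp23 and sp2 is the node subtending (((sp22,sp2),(sp65,(sp63,sp3))),((((sp43,sp32),sp23),(sp41,(((sp28,sp55),sp14),sp62))),(((sp12,sp69),sp53),(sp27,(((sp26,sp68),sp11),sp16))))).
That clade contains 21 terminal taxa: sp11, sp12, sp14, sp16, sp2, sp22, sp23, sp26, sp27, sp28, sp3, sp32, sp41, sp43, sp53, sp55, sp62, sp63, sp65, sp68, sp69.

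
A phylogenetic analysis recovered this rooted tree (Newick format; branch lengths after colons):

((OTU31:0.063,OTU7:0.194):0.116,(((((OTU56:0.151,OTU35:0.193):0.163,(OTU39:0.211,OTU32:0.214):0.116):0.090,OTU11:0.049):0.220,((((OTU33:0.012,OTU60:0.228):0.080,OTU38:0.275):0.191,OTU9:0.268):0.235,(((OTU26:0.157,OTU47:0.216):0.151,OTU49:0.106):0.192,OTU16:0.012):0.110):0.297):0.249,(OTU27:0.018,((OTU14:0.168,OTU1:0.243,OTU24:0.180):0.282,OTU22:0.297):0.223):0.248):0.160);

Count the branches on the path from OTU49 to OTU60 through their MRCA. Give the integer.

The MRCA of OTU49 and OTU60 is the node subtending ((((OTU33,OTU60),OTU38),OTU9),(((OTU26,OTU47),OTU49),OTU16)).
From OTU49 up to that node: 3 branches. From OTU60 up to the same node: 4 branches. Total: 3 + 4 = 7.

7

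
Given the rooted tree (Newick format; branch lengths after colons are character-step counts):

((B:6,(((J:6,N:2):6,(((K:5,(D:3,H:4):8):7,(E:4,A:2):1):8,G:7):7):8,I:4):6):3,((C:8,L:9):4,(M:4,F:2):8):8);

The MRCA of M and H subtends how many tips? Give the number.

14

The MRCA of M and H is the root, so the clade is the entire tree.
That clade contains 14 terminal taxa: A, B, C, D, E, F, G, H, I, J, K, L, M, N.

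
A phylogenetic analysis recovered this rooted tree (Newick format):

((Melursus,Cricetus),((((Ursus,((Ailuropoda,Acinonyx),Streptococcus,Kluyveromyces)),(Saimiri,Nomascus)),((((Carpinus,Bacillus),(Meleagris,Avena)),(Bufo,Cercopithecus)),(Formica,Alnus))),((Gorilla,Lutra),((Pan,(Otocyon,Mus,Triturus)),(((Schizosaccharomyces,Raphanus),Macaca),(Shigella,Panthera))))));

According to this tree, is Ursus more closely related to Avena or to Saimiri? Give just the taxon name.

Saimiri

The MRCA of Ursus and Saimiri subtends ((Ursus,((Ailuropoda,Acinonyx),Streptococcus,Kluyveromyces)),(Saimiri,Nomascus)) (7 taxa).
The MRCA of Ursus and Avena subtends (((Ursus,((Ailuropoda,Acinonyx),Streptococcus,Kluyveromyces)),(Saimiri,Nomascus)),((((Carpinus,Bacillus),(Meleagris,Avena)),(Bufo,Cercopithecus)),(Formica,Alnus))) (15 taxa).
The first is nested inside the second, so Ursus shares a more recent common ancestor with Saimiri.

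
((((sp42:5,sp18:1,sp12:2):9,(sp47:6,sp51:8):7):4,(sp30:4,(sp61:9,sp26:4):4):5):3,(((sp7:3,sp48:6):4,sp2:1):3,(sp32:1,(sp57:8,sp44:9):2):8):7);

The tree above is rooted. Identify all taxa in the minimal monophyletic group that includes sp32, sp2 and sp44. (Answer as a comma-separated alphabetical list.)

Tracing sp32: it sits inside (sp32,(sp57,sp44)).
Tracing sp2: it sits inside ((sp7,sp48),sp2).
Tracing sp44: it sits inside (sp57,sp44).
The smallest clade enclosing all 3 is (((sp7,sp48),sp2),(sp32,(sp57,sp44))); the answer is its 6 terminal taxa in alphabetical order.

sp2, sp32, sp44, sp48, sp57, sp7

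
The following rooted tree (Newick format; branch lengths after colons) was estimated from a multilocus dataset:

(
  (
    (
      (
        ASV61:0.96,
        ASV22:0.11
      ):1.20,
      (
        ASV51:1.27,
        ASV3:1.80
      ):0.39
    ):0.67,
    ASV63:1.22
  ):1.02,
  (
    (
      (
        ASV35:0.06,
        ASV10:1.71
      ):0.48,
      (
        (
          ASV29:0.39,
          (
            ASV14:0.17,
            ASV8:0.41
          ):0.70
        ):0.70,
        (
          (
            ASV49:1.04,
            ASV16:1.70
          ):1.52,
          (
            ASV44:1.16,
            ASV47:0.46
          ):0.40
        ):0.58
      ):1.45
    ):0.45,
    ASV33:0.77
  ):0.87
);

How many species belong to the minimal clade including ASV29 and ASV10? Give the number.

The MRCA of ASV29 and ASV10 is the node subtending ((ASV35,ASV10),((ASV29,(ASV14,ASV8)),((ASV49,ASV16),(ASV44,ASV47)))).
That clade contains 9 terminal taxa: ASV10, ASV14, ASV16, ASV29, ASV35, ASV44, ASV47, ASV49, ASV8.

9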